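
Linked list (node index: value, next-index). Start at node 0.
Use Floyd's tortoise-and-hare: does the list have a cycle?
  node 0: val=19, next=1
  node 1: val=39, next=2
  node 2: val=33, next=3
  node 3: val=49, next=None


Floyd's tortoise (slow, +1) and hare (fast, +2):
  init: slow=0, fast=0
  step 1: slow=1, fast=2
  step 2: fast 2->3->None, no cycle

Cycle: no


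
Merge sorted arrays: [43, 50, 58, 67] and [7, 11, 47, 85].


Take 7 from B
Take 11 from B
Take 43 from A
Take 47 from B
Take 50 from A
Take 58 from A
Take 67 from A

Merged: [7, 11, 43, 47, 50, 58, 67, 85]


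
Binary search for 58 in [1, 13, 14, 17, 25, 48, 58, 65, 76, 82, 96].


Step 1: lo=0, hi=10, mid=5, val=48
Step 2: lo=6, hi=10, mid=8, val=76
Step 3: lo=6, hi=7, mid=6, val=58

Found at index 6


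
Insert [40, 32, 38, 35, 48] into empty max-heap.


Insert 40: [40]
Insert 32: [40, 32]
Insert 38: [40, 32, 38]
Insert 35: [40, 35, 38, 32]
Insert 48: [48, 40, 38, 32, 35]

Final heap: [48, 40, 38, 32, 35]


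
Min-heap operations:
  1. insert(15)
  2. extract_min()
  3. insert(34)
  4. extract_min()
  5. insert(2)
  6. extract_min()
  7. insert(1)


insert(15) -> [15]
extract_min()->15, []
insert(34) -> [34]
extract_min()->34, []
insert(2) -> [2]
extract_min()->2, []
insert(1) -> [1]

Final heap: [1]


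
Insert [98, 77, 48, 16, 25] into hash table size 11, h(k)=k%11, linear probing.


Insert 98: h=10 -> slot 10
Insert 77: h=0 -> slot 0
Insert 48: h=4 -> slot 4
Insert 16: h=5 -> slot 5
Insert 25: h=3 -> slot 3

Table: [77, None, None, 25, 48, 16, None, None, None, None, 98]


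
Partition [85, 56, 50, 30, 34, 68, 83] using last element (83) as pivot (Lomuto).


Pivot: 83
  56 <= 83: swap -> [56, 85, 50, 30, 34, 68, 83]
  50 <= 83: swap -> [56, 50, 85, 30, 34, 68, 83]
  30 <= 83: swap -> [56, 50, 30, 85, 34, 68, 83]
  34 <= 83: swap -> [56, 50, 30, 34, 85, 68, 83]
  68 <= 83: swap -> [56, 50, 30, 34, 68, 85, 83]
Place pivot at 5: [56, 50, 30, 34, 68, 83, 85]

Partitioned: [56, 50, 30, 34, 68, 83, 85]


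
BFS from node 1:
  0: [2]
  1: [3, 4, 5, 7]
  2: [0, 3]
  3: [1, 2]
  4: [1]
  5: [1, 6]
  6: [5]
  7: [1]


Visit 1, enqueue [3, 4, 5, 7]
Visit 3, enqueue [2]
Visit 4, enqueue []
Visit 5, enqueue [6]
Visit 7, enqueue []
Visit 2, enqueue [0]
Visit 6, enqueue []
Visit 0, enqueue []

BFS order: [1, 3, 4, 5, 7, 2, 6, 0]


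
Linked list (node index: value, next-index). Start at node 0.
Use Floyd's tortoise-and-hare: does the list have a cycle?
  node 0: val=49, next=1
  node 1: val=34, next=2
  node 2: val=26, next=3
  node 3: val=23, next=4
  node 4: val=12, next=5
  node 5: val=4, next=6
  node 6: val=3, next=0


Floyd's tortoise (slow, +1) and hare (fast, +2):
  init: slow=0, fast=0
  step 1: slow=1, fast=2
  step 2: slow=2, fast=4
  step 3: slow=3, fast=6
  step 4: slow=4, fast=1
  step 5: slow=5, fast=3
  step 6: slow=6, fast=5
  step 7: slow=0, fast=0
  slow == fast at node 0: cycle detected

Cycle: yes


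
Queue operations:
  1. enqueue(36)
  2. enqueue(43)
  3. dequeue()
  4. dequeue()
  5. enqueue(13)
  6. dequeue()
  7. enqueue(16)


enqueue(36) -> [36]
enqueue(43) -> [36, 43]
dequeue()->36, [43]
dequeue()->43, []
enqueue(13) -> [13]
dequeue()->13, []
enqueue(16) -> [16]

Final queue: [16]


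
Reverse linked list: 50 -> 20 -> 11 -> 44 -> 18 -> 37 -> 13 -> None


Step 1: curr=50, set curr.next=prev(None) | reversed so far: 50
Step 2: curr=20, set curr.next=prev(50) | reversed so far: 20 -> 50
Step 3: curr=11, set curr.next=prev(20) | reversed so far: 11 -> 20 -> 50
Step 4: curr=44, set curr.next=prev(11) | reversed so far: 44 -> 11 -> 20 -> 50
Step 5: curr=18, set curr.next=prev(44) | reversed so far: 18 -> 44 -> 11 -> 20 -> 50
Step 6: curr=37, set curr.next=prev(18) | reversed so far: 37 -> 18 -> 44 -> 11 -> 20 -> 50
Step 7: curr=13, set curr.next=prev(37) | reversed so far: 13 -> 37 -> 18 -> 44 -> 11 -> 20 -> 50

13 -> 37 -> 18 -> 44 -> 11 -> 20 -> 50 -> None


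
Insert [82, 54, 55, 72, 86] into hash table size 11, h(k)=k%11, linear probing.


Insert 82: h=5 -> slot 5
Insert 54: h=10 -> slot 10
Insert 55: h=0 -> slot 0
Insert 72: h=6 -> slot 6
Insert 86: h=9 -> slot 9

Table: [55, None, None, None, None, 82, 72, None, None, 86, 54]


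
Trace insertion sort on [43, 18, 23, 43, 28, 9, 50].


Initial: [43, 18, 23, 43, 28, 9, 50]
Insert 18: [18, 43, 23, 43, 28, 9, 50]
Insert 23: [18, 23, 43, 43, 28, 9, 50]
Insert 43: [18, 23, 43, 43, 28, 9, 50]
Insert 28: [18, 23, 28, 43, 43, 9, 50]
Insert 9: [9, 18, 23, 28, 43, 43, 50]
Insert 50: [9, 18, 23, 28, 43, 43, 50]

Sorted: [9, 18, 23, 28, 43, 43, 50]


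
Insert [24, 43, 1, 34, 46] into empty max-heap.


Insert 24: [24]
Insert 43: [43, 24]
Insert 1: [43, 24, 1]
Insert 34: [43, 34, 1, 24]
Insert 46: [46, 43, 1, 24, 34]

Final heap: [46, 43, 1, 24, 34]


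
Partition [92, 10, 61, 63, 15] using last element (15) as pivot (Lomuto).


Pivot: 15
  10 <= 15: swap -> [10, 92, 61, 63, 15]
Place pivot at 1: [10, 15, 61, 63, 92]

Partitioned: [10, 15, 61, 63, 92]


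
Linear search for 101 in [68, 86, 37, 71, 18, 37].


i=0: 68!=101
i=1: 86!=101
i=2: 37!=101
i=3: 71!=101
i=4: 18!=101
i=5: 37!=101

Not found, 6 comps


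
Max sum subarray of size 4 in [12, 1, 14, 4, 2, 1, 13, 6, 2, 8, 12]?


[0:4]: 31
[1:5]: 21
[2:6]: 21
[3:7]: 20
[4:8]: 22
[5:9]: 22
[6:10]: 29
[7:11]: 28

Max: 31 at [0:4]


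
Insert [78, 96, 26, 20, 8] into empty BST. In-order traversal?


Insert 78: root
Insert 96: R from 78
Insert 26: L from 78
Insert 20: L from 78 -> L from 26
Insert 8: L from 78 -> L from 26 -> L from 20

In-order: [8, 20, 26, 78, 96]


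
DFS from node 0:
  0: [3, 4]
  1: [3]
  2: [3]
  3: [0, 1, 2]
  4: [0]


Visit 0, push [4, 3]
Visit 3, push [2, 1]
Visit 1, push []
Visit 2, push []
Visit 4, push []

DFS order: [0, 3, 1, 2, 4]


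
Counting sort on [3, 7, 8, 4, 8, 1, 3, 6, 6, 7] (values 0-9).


Input: [3, 7, 8, 4, 8, 1, 3, 6, 6, 7]
Counts: [0, 1, 0, 2, 1, 0, 2, 2, 2, 0]

Sorted: [1, 3, 3, 4, 6, 6, 7, 7, 8, 8]


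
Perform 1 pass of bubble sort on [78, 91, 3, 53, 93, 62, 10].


Initial: [78, 91, 3, 53, 93, 62, 10]
Pass 1: [78, 3, 53, 91, 62, 10, 93] (4 swaps)

After 1 pass: [78, 3, 53, 91, 62, 10, 93]


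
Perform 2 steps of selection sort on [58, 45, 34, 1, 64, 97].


Initial: [58, 45, 34, 1, 64, 97]
Step 1: min=1 at 3
  Swap: [1, 45, 34, 58, 64, 97]
Step 2: min=34 at 2
  Swap: [1, 34, 45, 58, 64, 97]

After 2 steps: [1, 34, 45, 58, 64, 97]


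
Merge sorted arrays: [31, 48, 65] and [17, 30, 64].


Take 17 from B
Take 30 from B
Take 31 from A
Take 48 from A
Take 64 from B

Merged: [17, 30, 31, 48, 64, 65]


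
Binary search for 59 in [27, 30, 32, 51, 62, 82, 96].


Step 1: lo=0, hi=6, mid=3, val=51
Step 2: lo=4, hi=6, mid=5, val=82
Step 3: lo=4, hi=4, mid=4, val=62

Not found


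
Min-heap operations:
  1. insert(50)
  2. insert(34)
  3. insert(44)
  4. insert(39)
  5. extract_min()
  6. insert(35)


insert(50) -> [50]
insert(34) -> [34, 50]
insert(44) -> [34, 50, 44]
insert(39) -> [34, 39, 44, 50]
extract_min()->34, [39, 50, 44]
insert(35) -> [35, 39, 44, 50]

Final heap: [35, 39, 44, 50]


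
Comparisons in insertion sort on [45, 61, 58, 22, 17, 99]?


Algorithm: insertion sort
Input: [45, 61, 58, 22, 17, 99]
Sorted: [17, 22, 45, 58, 61, 99]

11


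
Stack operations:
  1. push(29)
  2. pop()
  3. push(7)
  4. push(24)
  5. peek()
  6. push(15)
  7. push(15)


push(29) -> [29]
pop()->29, []
push(7) -> [7]
push(24) -> [7, 24]
peek()->24
push(15) -> [7, 24, 15]
push(15) -> [7, 24, 15, 15]

Final stack: [7, 24, 15, 15]


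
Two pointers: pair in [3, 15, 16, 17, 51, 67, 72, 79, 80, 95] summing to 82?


lo=0(3)+hi=9(95)=98
lo=0(3)+hi=8(80)=83
lo=0(3)+hi=7(79)=82

Yes: 3+79=82


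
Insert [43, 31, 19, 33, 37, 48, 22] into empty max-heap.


Insert 43: [43]
Insert 31: [43, 31]
Insert 19: [43, 31, 19]
Insert 33: [43, 33, 19, 31]
Insert 37: [43, 37, 19, 31, 33]
Insert 48: [48, 37, 43, 31, 33, 19]
Insert 22: [48, 37, 43, 31, 33, 19, 22]

Final heap: [48, 37, 43, 31, 33, 19, 22]


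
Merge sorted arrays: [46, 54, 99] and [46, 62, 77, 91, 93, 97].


Take 46 from A
Take 46 from B
Take 54 from A
Take 62 from B
Take 77 from B
Take 91 from B
Take 93 from B
Take 97 from B

Merged: [46, 46, 54, 62, 77, 91, 93, 97, 99]


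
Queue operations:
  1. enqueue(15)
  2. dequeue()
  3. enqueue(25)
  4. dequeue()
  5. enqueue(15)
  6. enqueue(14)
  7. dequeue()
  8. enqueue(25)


enqueue(15) -> [15]
dequeue()->15, []
enqueue(25) -> [25]
dequeue()->25, []
enqueue(15) -> [15]
enqueue(14) -> [15, 14]
dequeue()->15, [14]
enqueue(25) -> [14, 25]

Final queue: [14, 25]


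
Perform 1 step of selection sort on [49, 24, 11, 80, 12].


Initial: [49, 24, 11, 80, 12]
Step 1: min=11 at 2
  Swap: [11, 24, 49, 80, 12]

After 1 step: [11, 24, 49, 80, 12]


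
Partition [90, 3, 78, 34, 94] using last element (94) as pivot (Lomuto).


Pivot: 94
  90 <= 94: advance i (no swap)
  3 <= 94: advance i (no swap)
  78 <= 94: advance i (no swap)
  34 <= 94: advance i (no swap)
Place pivot at 4: [90, 3, 78, 34, 94]

Partitioned: [90, 3, 78, 34, 94]


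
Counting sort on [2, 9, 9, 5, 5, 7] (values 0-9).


Input: [2, 9, 9, 5, 5, 7]
Counts: [0, 0, 1, 0, 0, 2, 0, 1, 0, 2]

Sorted: [2, 5, 5, 7, 9, 9]


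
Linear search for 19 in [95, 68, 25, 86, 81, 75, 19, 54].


i=0: 95!=19
i=1: 68!=19
i=2: 25!=19
i=3: 86!=19
i=4: 81!=19
i=5: 75!=19
i=6: 19==19 found!

Found at 6, 7 comps


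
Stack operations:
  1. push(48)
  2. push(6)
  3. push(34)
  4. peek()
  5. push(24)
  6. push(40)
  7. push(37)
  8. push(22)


push(48) -> [48]
push(6) -> [48, 6]
push(34) -> [48, 6, 34]
peek()->34
push(24) -> [48, 6, 34, 24]
push(40) -> [48, 6, 34, 24, 40]
push(37) -> [48, 6, 34, 24, 40, 37]
push(22) -> [48, 6, 34, 24, 40, 37, 22]

Final stack: [48, 6, 34, 24, 40, 37, 22]


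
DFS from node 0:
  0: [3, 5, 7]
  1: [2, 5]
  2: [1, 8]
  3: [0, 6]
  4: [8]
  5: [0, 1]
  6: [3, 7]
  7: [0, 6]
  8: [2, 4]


Visit 0, push [7, 5, 3]
Visit 3, push [6]
Visit 6, push [7]
Visit 7, push []
Visit 5, push [1]
Visit 1, push [2]
Visit 2, push [8]
Visit 8, push [4]
Visit 4, push []

DFS order: [0, 3, 6, 7, 5, 1, 2, 8, 4]


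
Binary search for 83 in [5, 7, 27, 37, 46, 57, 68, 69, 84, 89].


Step 1: lo=0, hi=9, mid=4, val=46
Step 2: lo=5, hi=9, mid=7, val=69
Step 3: lo=8, hi=9, mid=8, val=84

Not found


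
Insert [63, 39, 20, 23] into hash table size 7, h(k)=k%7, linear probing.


Insert 63: h=0 -> slot 0
Insert 39: h=4 -> slot 4
Insert 20: h=6 -> slot 6
Insert 23: h=2 -> slot 2

Table: [63, None, 23, None, 39, None, 20]


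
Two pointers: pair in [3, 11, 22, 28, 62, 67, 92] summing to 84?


lo=0(3)+hi=6(92)=95
lo=0(3)+hi=5(67)=70
lo=1(11)+hi=5(67)=78
lo=2(22)+hi=5(67)=89
lo=2(22)+hi=4(62)=84

Yes: 22+62=84


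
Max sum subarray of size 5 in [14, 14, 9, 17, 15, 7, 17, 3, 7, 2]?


[0:5]: 69
[1:6]: 62
[2:7]: 65
[3:8]: 59
[4:9]: 49
[5:10]: 36

Max: 69 at [0:5]


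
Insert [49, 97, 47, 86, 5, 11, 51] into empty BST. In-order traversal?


Insert 49: root
Insert 97: R from 49
Insert 47: L from 49
Insert 86: R from 49 -> L from 97
Insert 5: L from 49 -> L from 47
Insert 11: L from 49 -> L from 47 -> R from 5
Insert 51: R from 49 -> L from 97 -> L from 86

In-order: [5, 11, 47, 49, 51, 86, 97]


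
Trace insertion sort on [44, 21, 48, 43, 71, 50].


Initial: [44, 21, 48, 43, 71, 50]
Insert 21: [21, 44, 48, 43, 71, 50]
Insert 48: [21, 44, 48, 43, 71, 50]
Insert 43: [21, 43, 44, 48, 71, 50]
Insert 71: [21, 43, 44, 48, 71, 50]
Insert 50: [21, 43, 44, 48, 50, 71]

Sorted: [21, 43, 44, 48, 50, 71]


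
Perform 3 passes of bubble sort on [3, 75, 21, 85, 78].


Initial: [3, 75, 21, 85, 78]
Pass 1: [3, 21, 75, 78, 85] (2 swaps)
Pass 2: [3, 21, 75, 78, 85] (0 swaps)
Pass 3: [3, 21, 75, 78, 85] (0 swaps)

After 3 passes: [3, 21, 75, 78, 85]


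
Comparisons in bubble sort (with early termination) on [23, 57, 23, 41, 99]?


Algorithm: bubble sort (with early termination)
Input: [23, 57, 23, 41, 99]
Sorted: [23, 23, 41, 57, 99]

7


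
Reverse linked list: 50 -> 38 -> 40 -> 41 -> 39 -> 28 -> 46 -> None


Step 1: curr=50, set curr.next=prev(None) | reversed so far: 50
Step 2: curr=38, set curr.next=prev(50) | reversed so far: 38 -> 50
Step 3: curr=40, set curr.next=prev(38) | reversed so far: 40 -> 38 -> 50
Step 4: curr=41, set curr.next=prev(40) | reversed so far: 41 -> 40 -> 38 -> 50
Step 5: curr=39, set curr.next=prev(41) | reversed so far: 39 -> 41 -> 40 -> 38 -> 50
Step 6: curr=28, set curr.next=prev(39) | reversed so far: 28 -> 39 -> 41 -> 40 -> 38 -> 50
Step 7: curr=46, set curr.next=prev(28) | reversed so far: 46 -> 28 -> 39 -> 41 -> 40 -> 38 -> 50

46 -> 28 -> 39 -> 41 -> 40 -> 38 -> 50 -> None


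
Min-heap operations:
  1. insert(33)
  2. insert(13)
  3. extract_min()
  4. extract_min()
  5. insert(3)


insert(33) -> [33]
insert(13) -> [13, 33]
extract_min()->13, [33]
extract_min()->33, []
insert(3) -> [3]

Final heap: [3]


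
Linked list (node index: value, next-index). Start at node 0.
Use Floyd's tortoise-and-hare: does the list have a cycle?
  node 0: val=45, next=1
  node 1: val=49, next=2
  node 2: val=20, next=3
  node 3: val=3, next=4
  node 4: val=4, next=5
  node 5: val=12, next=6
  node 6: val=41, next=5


Floyd's tortoise (slow, +1) and hare (fast, +2):
  init: slow=0, fast=0
  step 1: slow=1, fast=2
  step 2: slow=2, fast=4
  step 3: slow=3, fast=6
  step 4: slow=4, fast=6
  step 5: slow=5, fast=6
  step 6: slow=6, fast=6
  slow == fast at node 6: cycle detected

Cycle: yes


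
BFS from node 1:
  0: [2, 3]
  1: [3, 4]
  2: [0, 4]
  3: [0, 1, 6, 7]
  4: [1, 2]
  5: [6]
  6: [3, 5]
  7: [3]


Visit 1, enqueue [3, 4]
Visit 3, enqueue [0, 6, 7]
Visit 4, enqueue [2]
Visit 0, enqueue []
Visit 6, enqueue [5]
Visit 7, enqueue []
Visit 2, enqueue []
Visit 5, enqueue []

BFS order: [1, 3, 4, 0, 6, 7, 2, 5]


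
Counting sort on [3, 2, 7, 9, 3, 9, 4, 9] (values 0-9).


Input: [3, 2, 7, 9, 3, 9, 4, 9]
Counts: [0, 0, 1, 2, 1, 0, 0, 1, 0, 3]

Sorted: [2, 3, 3, 4, 7, 9, 9, 9]


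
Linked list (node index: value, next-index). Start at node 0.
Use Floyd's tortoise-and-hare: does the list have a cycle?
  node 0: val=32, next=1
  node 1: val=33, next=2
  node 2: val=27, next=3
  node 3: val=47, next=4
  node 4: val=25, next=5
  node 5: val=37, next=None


Floyd's tortoise (slow, +1) and hare (fast, +2):
  init: slow=0, fast=0
  step 1: slow=1, fast=2
  step 2: slow=2, fast=4
  step 3: fast 4->5->None, no cycle

Cycle: no


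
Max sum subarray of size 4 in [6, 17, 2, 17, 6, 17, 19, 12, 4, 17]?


[0:4]: 42
[1:5]: 42
[2:6]: 42
[3:7]: 59
[4:8]: 54
[5:9]: 52
[6:10]: 52

Max: 59 at [3:7]


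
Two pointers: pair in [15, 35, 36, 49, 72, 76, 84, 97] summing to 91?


lo=0(15)+hi=7(97)=112
lo=0(15)+hi=6(84)=99
lo=0(15)+hi=5(76)=91

Yes: 15+76=91


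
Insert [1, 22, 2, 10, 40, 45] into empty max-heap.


Insert 1: [1]
Insert 22: [22, 1]
Insert 2: [22, 1, 2]
Insert 10: [22, 10, 2, 1]
Insert 40: [40, 22, 2, 1, 10]
Insert 45: [45, 22, 40, 1, 10, 2]

Final heap: [45, 22, 40, 1, 10, 2]


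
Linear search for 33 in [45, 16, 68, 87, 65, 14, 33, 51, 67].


i=0: 45!=33
i=1: 16!=33
i=2: 68!=33
i=3: 87!=33
i=4: 65!=33
i=5: 14!=33
i=6: 33==33 found!

Found at 6, 7 comps


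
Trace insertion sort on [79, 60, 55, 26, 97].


Initial: [79, 60, 55, 26, 97]
Insert 60: [60, 79, 55, 26, 97]
Insert 55: [55, 60, 79, 26, 97]
Insert 26: [26, 55, 60, 79, 97]
Insert 97: [26, 55, 60, 79, 97]

Sorted: [26, 55, 60, 79, 97]


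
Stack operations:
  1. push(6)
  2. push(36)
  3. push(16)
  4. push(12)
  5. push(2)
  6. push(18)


push(6) -> [6]
push(36) -> [6, 36]
push(16) -> [6, 36, 16]
push(12) -> [6, 36, 16, 12]
push(2) -> [6, 36, 16, 12, 2]
push(18) -> [6, 36, 16, 12, 2, 18]

Final stack: [6, 36, 16, 12, 2, 18]


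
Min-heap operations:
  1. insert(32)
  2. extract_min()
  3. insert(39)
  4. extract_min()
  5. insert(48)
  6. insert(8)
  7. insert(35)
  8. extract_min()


insert(32) -> [32]
extract_min()->32, []
insert(39) -> [39]
extract_min()->39, []
insert(48) -> [48]
insert(8) -> [8, 48]
insert(35) -> [8, 48, 35]
extract_min()->8, [35, 48]

Final heap: [35, 48]


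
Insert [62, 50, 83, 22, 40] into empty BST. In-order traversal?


Insert 62: root
Insert 50: L from 62
Insert 83: R from 62
Insert 22: L from 62 -> L from 50
Insert 40: L from 62 -> L from 50 -> R from 22

In-order: [22, 40, 50, 62, 83]


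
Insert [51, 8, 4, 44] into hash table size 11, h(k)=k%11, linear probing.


Insert 51: h=7 -> slot 7
Insert 8: h=8 -> slot 8
Insert 4: h=4 -> slot 4
Insert 44: h=0 -> slot 0

Table: [44, None, None, None, 4, None, None, 51, 8, None, None]


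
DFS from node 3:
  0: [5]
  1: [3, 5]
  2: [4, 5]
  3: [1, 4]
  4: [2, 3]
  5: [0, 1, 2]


Visit 3, push [4, 1]
Visit 1, push [5]
Visit 5, push [2, 0]
Visit 0, push []
Visit 2, push [4]
Visit 4, push []

DFS order: [3, 1, 5, 0, 2, 4]


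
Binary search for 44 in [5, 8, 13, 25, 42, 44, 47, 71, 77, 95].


Step 1: lo=0, hi=9, mid=4, val=42
Step 2: lo=5, hi=9, mid=7, val=71
Step 3: lo=5, hi=6, mid=5, val=44

Found at index 5


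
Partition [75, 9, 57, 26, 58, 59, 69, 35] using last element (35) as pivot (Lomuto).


Pivot: 35
  9 <= 35: swap -> [9, 75, 57, 26, 58, 59, 69, 35]
  26 <= 35: swap -> [9, 26, 57, 75, 58, 59, 69, 35]
Place pivot at 2: [9, 26, 35, 75, 58, 59, 69, 57]

Partitioned: [9, 26, 35, 75, 58, 59, 69, 57]


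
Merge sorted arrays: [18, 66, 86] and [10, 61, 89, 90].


Take 10 from B
Take 18 from A
Take 61 from B
Take 66 from A
Take 86 from A

Merged: [10, 18, 61, 66, 86, 89, 90]


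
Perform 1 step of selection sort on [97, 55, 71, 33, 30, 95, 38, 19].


Initial: [97, 55, 71, 33, 30, 95, 38, 19]
Step 1: min=19 at 7
  Swap: [19, 55, 71, 33, 30, 95, 38, 97]

After 1 step: [19, 55, 71, 33, 30, 95, 38, 97]


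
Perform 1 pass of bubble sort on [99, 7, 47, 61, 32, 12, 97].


Initial: [99, 7, 47, 61, 32, 12, 97]
Pass 1: [7, 47, 61, 32, 12, 97, 99] (6 swaps)

After 1 pass: [7, 47, 61, 32, 12, 97, 99]


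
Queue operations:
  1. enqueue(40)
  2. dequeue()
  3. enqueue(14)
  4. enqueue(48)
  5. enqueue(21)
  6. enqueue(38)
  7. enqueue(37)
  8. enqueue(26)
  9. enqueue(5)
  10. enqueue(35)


enqueue(40) -> [40]
dequeue()->40, []
enqueue(14) -> [14]
enqueue(48) -> [14, 48]
enqueue(21) -> [14, 48, 21]
enqueue(38) -> [14, 48, 21, 38]
enqueue(37) -> [14, 48, 21, 38, 37]
enqueue(26) -> [14, 48, 21, 38, 37, 26]
enqueue(5) -> [14, 48, 21, 38, 37, 26, 5]
enqueue(35) -> [14, 48, 21, 38, 37, 26, 5, 35]

Final queue: [14, 48, 21, 38, 37, 26, 5, 35]


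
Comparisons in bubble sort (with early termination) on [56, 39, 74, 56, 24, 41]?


Algorithm: bubble sort (with early termination)
Input: [56, 39, 74, 56, 24, 41]
Sorted: [24, 39, 41, 56, 56, 74]

15


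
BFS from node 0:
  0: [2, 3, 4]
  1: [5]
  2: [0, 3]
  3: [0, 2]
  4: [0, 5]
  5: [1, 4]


Visit 0, enqueue [2, 3, 4]
Visit 2, enqueue []
Visit 3, enqueue []
Visit 4, enqueue [5]
Visit 5, enqueue [1]
Visit 1, enqueue []

BFS order: [0, 2, 3, 4, 5, 1]


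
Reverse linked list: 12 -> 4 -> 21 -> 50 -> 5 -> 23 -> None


Step 1: curr=12, set curr.next=prev(None) | reversed so far: 12
Step 2: curr=4, set curr.next=prev(12) | reversed so far: 4 -> 12
Step 3: curr=21, set curr.next=prev(4) | reversed so far: 21 -> 4 -> 12
Step 4: curr=50, set curr.next=prev(21) | reversed so far: 50 -> 21 -> 4 -> 12
Step 5: curr=5, set curr.next=prev(50) | reversed so far: 5 -> 50 -> 21 -> 4 -> 12
Step 6: curr=23, set curr.next=prev(5) | reversed so far: 23 -> 5 -> 50 -> 21 -> 4 -> 12

23 -> 5 -> 50 -> 21 -> 4 -> 12 -> None


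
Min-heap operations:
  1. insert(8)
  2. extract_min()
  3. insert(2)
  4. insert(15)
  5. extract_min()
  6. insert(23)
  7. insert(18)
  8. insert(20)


insert(8) -> [8]
extract_min()->8, []
insert(2) -> [2]
insert(15) -> [2, 15]
extract_min()->2, [15]
insert(23) -> [15, 23]
insert(18) -> [15, 23, 18]
insert(20) -> [15, 20, 18, 23]

Final heap: [15, 20, 18, 23]


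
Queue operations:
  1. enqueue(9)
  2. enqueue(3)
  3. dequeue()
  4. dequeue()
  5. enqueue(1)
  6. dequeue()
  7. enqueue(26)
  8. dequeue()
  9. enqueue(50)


enqueue(9) -> [9]
enqueue(3) -> [9, 3]
dequeue()->9, [3]
dequeue()->3, []
enqueue(1) -> [1]
dequeue()->1, []
enqueue(26) -> [26]
dequeue()->26, []
enqueue(50) -> [50]

Final queue: [50]


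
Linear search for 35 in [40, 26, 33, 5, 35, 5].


i=0: 40!=35
i=1: 26!=35
i=2: 33!=35
i=3: 5!=35
i=4: 35==35 found!

Found at 4, 5 comps


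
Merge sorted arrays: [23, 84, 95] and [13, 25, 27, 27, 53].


Take 13 from B
Take 23 from A
Take 25 from B
Take 27 from B
Take 27 from B
Take 53 from B

Merged: [13, 23, 25, 27, 27, 53, 84, 95]


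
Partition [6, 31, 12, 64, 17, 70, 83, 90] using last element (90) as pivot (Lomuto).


Pivot: 90
  6 <= 90: advance i (no swap)
  31 <= 90: advance i (no swap)
  12 <= 90: advance i (no swap)
  64 <= 90: advance i (no swap)
  17 <= 90: advance i (no swap)
  70 <= 90: advance i (no swap)
  83 <= 90: advance i (no swap)
Place pivot at 7: [6, 31, 12, 64, 17, 70, 83, 90]

Partitioned: [6, 31, 12, 64, 17, 70, 83, 90]


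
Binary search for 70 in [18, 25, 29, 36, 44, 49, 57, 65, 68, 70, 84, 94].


Step 1: lo=0, hi=11, mid=5, val=49
Step 2: lo=6, hi=11, mid=8, val=68
Step 3: lo=9, hi=11, mid=10, val=84
Step 4: lo=9, hi=9, mid=9, val=70

Found at index 9


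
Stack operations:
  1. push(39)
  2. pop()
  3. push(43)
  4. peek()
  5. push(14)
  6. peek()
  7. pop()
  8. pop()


push(39) -> [39]
pop()->39, []
push(43) -> [43]
peek()->43
push(14) -> [43, 14]
peek()->14
pop()->14, [43]
pop()->43, []

Final stack: []


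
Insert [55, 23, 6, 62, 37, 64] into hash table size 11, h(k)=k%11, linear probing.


Insert 55: h=0 -> slot 0
Insert 23: h=1 -> slot 1
Insert 6: h=6 -> slot 6
Insert 62: h=7 -> slot 7
Insert 37: h=4 -> slot 4
Insert 64: h=9 -> slot 9

Table: [55, 23, None, None, 37, None, 6, 62, None, 64, None]


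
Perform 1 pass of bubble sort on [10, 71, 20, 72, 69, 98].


Initial: [10, 71, 20, 72, 69, 98]
Pass 1: [10, 20, 71, 69, 72, 98] (2 swaps)

After 1 pass: [10, 20, 71, 69, 72, 98]


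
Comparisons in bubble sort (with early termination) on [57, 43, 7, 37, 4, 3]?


Algorithm: bubble sort (with early termination)
Input: [57, 43, 7, 37, 4, 3]
Sorted: [3, 4, 7, 37, 43, 57]

15


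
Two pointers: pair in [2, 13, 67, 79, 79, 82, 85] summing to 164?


lo=0(2)+hi=6(85)=87
lo=1(13)+hi=6(85)=98
lo=2(67)+hi=6(85)=152
lo=3(79)+hi=6(85)=164

Yes: 79+85=164


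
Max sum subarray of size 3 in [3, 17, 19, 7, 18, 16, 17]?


[0:3]: 39
[1:4]: 43
[2:5]: 44
[3:6]: 41
[4:7]: 51

Max: 51 at [4:7]


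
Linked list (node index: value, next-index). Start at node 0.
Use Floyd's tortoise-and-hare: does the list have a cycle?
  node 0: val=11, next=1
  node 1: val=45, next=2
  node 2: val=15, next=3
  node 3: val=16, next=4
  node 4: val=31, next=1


Floyd's tortoise (slow, +1) and hare (fast, +2):
  init: slow=0, fast=0
  step 1: slow=1, fast=2
  step 2: slow=2, fast=4
  step 3: slow=3, fast=2
  step 4: slow=4, fast=4
  slow == fast at node 4: cycle detected

Cycle: yes


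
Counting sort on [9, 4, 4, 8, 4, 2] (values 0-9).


Input: [9, 4, 4, 8, 4, 2]
Counts: [0, 0, 1, 0, 3, 0, 0, 0, 1, 1]

Sorted: [2, 4, 4, 4, 8, 9]


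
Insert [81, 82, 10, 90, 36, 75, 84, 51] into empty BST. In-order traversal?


Insert 81: root
Insert 82: R from 81
Insert 10: L from 81
Insert 90: R from 81 -> R from 82
Insert 36: L from 81 -> R from 10
Insert 75: L from 81 -> R from 10 -> R from 36
Insert 84: R from 81 -> R from 82 -> L from 90
Insert 51: L from 81 -> R from 10 -> R from 36 -> L from 75

In-order: [10, 36, 51, 75, 81, 82, 84, 90]


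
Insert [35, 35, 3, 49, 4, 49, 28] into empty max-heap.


Insert 35: [35]
Insert 35: [35, 35]
Insert 3: [35, 35, 3]
Insert 49: [49, 35, 3, 35]
Insert 4: [49, 35, 3, 35, 4]
Insert 49: [49, 35, 49, 35, 4, 3]
Insert 28: [49, 35, 49, 35, 4, 3, 28]

Final heap: [49, 35, 49, 35, 4, 3, 28]


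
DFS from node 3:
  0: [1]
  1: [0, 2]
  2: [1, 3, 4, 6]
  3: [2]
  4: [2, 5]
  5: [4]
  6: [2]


Visit 3, push [2]
Visit 2, push [6, 4, 1]
Visit 1, push [0]
Visit 0, push []
Visit 4, push [5]
Visit 5, push []
Visit 6, push []

DFS order: [3, 2, 1, 0, 4, 5, 6]


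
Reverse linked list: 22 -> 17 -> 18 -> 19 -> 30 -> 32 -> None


Step 1: curr=22, set curr.next=prev(None) | reversed so far: 22
Step 2: curr=17, set curr.next=prev(22) | reversed so far: 17 -> 22
Step 3: curr=18, set curr.next=prev(17) | reversed so far: 18 -> 17 -> 22
Step 4: curr=19, set curr.next=prev(18) | reversed so far: 19 -> 18 -> 17 -> 22
Step 5: curr=30, set curr.next=prev(19) | reversed so far: 30 -> 19 -> 18 -> 17 -> 22
Step 6: curr=32, set curr.next=prev(30) | reversed so far: 32 -> 30 -> 19 -> 18 -> 17 -> 22

32 -> 30 -> 19 -> 18 -> 17 -> 22 -> None


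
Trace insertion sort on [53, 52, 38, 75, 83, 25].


Initial: [53, 52, 38, 75, 83, 25]
Insert 52: [52, 53, 38, 75, 83, 25]
Insert 38: [38, 52, 53, 75, 83, 25]
Insert 75: [38, 52, 53, 75, 83, 25]
Insert 83: [38, 52, 53, 75, 83, 25]
Insert 25: [25, 38, 52, 53, 75, 83]

Sorted: [25, 38, 52, 53, 75, 83]


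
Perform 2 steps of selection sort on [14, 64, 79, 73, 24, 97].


Initial: [14, 64, 79, 73, 24, 97]
Step 1: min=14 at 0
  Swap: [14, 64, 79, 73, 24, 97]
Step 2: min=24 at 4
  Swap: [14, 24, 79, 73, 64, 97]

After 2 steps: [14, 24, 79, 73, 64, 97]


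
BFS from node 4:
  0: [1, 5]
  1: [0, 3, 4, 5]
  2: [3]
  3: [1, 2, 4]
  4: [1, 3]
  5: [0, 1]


Visit 4, enqueue [1, 3]
Visit 1, enqueue [0, 5]
Visit 3, enqueue [2]
Visit 0, enqueue []
Visit 5, enqueue []
Visit 2, enqueue []

BFS order: [4, 1, 3, 0, 5, 2]


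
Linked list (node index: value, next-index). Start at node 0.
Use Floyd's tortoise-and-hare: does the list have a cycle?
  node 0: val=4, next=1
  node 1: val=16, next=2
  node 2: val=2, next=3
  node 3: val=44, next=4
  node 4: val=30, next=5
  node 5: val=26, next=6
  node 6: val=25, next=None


Floyd's tortoise (slow, +1) and hare (fast, +2):
  init: slow=0, fast=0
  step 1: slow=1, fast=2
  step 2: slow=2, fast=4
  step 3: slow=3, fast=6
  step 4: fast -> None, no cycle

Cycle: no


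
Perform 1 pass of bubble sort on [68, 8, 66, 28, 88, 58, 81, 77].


Initial: [68, 8, 66, 28, 88, 58, 81, 77]
Pass 1: [8, 66, 28, 68, 58, 81, 77, 88] (6 swaps)

After 1 pass: [8, 66, 28, 68, 58, 81, 77, 88]


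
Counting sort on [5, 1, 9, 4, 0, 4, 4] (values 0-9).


Input: [5, 1, 9, 4, 0, 4, 4]
Counts: [1, 1, 0, 0, 3, 1, 0, 0, 0, 1]

Sorted: [0, 1, 4, 4, 4, 5, 9]


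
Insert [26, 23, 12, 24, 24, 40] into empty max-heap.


Insert 26: [26]
Insert 23: [26, 23]
Insert 12: [26, 23, 12]
Insert 24: [26, 24, 12, 23]
Insert 24: [26, 24, 12, 23, 24]
Insert 40: [40, 24, 26, 23, 24, 12]

Final heap: [40, 24, 26, 23, 24, 12]


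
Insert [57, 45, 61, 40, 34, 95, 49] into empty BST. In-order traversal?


Insert 57: root
Insert 45: L from 57
Insert 61: R from 57
Insert 40: L from 57 -> L from 45
Insert 34: L from 57 -> L from 45 -> L from 40
Insert 95: R from 57 -> R from 61
Insert 49: L from 57 -> R from 45

In-order: [34, 40, 45, 49, 57, 61, 95]


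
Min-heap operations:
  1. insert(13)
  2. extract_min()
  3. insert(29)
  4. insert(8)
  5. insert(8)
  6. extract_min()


insert(13) -> [13]
extract_min()->13, []
insert(29) -> [29]
insert(8) -> [8, 29]
insert(8) -> [8, 29, 8]
extract_min()->8, [8, 29]

Final heap: [8, 29]


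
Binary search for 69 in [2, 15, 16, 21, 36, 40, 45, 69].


Step 1: lo=0, hi=7, mid=3, val=21
Step 2: lo=4, hi=7, mid=5, val=40
Step 3: lo=6, hi=7, mid=6, val=45
Step 4: lo=7, hi=7, mid=7, val=69

Found at index 7


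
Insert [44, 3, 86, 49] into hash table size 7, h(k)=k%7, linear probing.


Insert 44: h=2 -> slot 2
Insert 3: h=3 -> slot 3
Insert 86: h=2, 2 probes -> slot 4
Insert 49: h=0 -> slot 0

Table: [49, None, 44, 3, 86, None, None]


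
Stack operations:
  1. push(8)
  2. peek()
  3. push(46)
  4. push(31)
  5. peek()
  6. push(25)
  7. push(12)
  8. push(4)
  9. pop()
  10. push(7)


push(8) -> [8]
peek()->8
push(46) -> [8, 46]
push(31) -> [8, 46, 31]
peek()->31
push(25) -> [8, 46, 31, 25]
push(12) -> [8, 46, 31, 25, 12]
push(4) -> [8, 46, 31, 25, 12, 4]
pop()->4, [8, 46, 31, 25, 12]
push(7) -> [8, 46, 31, 25, 12, 7]

Final stack: [8, 46, 31, 25, 12, 7]


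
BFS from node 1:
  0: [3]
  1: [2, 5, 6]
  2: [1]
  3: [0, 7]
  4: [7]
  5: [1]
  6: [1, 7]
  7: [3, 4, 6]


Visit 1, enqueue [2, 5, 6]
Visit 2, enqueue []
Visit 5, enqueue []
Visit 6, enqueue [7]
Visit 7, enqueue [3, 4]
Visit 3, enqueue [0]
Visit 4, enqueue []
Visit 0, enqueue []

BFS order: [1, 2, 5, 6, 7, 3, 4, 0]


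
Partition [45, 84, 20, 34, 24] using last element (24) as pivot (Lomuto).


Pivot: 24
  20 <= 24: swap -> [20, 84, 45, 34, 24]
Place pivot at 1: [20, 24, 45, 34, 84]

Partitioned: [20, 24, 45, 34, 84]


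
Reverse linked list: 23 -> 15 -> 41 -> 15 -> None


Step 1: curr=23, set curr.next=prev(None) | reversed so far: 23
Step 2: curr=15, set curr.next=prev(23) | reversed so far: 15 -> 23
Step 3: curr=41, set curr.next=prev(15) | reversed so far: 41 -> 15 -> 23
Step 4: curr=15, set curr.next=prev(41) | reversed so far: 15 -> 41 -> 15 -> 23

15 -> 41 -> 15 -> 23 -> None


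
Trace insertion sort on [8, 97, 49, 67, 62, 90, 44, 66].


Initial: [8, 97, 49, 67, 62, 90, 44, 66]
Insert 97: [8, 97, 49, 67, 62, 90, 44, 66]
Insert 49: [8, 49, 97, 67, 62, 90, 44, 66]
Insert 67: [8, 49, 67, 97, 62, 90, 44, 66]
Insert 62: [8, 49, 62, 67, 97, 90, 44, 66]
Insert 90: [8, 49, 62, 67, 90, 97, 44, 66]
Insert 44: [8, 44, 49, 62, 67, 90, 97, 66]
Insert 66: [8, 44, 49, 62, 66, 67, 90, 97]

Sorted: [8, 44, 49, 62, 66, 67, 90, 97]


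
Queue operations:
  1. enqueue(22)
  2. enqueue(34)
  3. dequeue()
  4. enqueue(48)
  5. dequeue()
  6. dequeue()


enqueue(22) -> [22]
enqueue(34) -> [22, 34]
dequeue()->22, [34]
enqueue(48) -> [34, 48]
dequeue()->34, [48]
dequeue()->48, []

Final queue: []


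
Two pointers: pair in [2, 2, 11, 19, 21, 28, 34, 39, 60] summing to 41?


lo=0(2)+hi=8(60)=62
lo=0(2)+hi=7(39)=41

Yes: 2+39=41


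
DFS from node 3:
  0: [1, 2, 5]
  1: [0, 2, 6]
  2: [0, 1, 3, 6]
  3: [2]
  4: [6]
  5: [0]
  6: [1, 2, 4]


Visit 3, push [2]
Visit 2, push [6, 1, 0]
Visit 0, push [5, 1]
Visit 1, push [6]
Visit 6, push [4]
Visit 4, push []
Visit 5, push []

DFS order: [3, 2, 0, 1, 6, 4, 5]


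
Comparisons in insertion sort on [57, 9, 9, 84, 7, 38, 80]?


Algorithm: insertion sort
Input: [57, 9, 9, 84, 7, 38, 80]
Sorted: [7, 9, 9, 38, 57, 80, 84]

13


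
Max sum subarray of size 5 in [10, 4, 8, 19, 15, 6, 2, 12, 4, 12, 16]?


[0:5]: 56
[1:6]: 52
[2:7]: 50
[3:8]: 54
[4:9]: 39
[5:10]: 36
[6:11]: 46

Max: 56 at [0:5]


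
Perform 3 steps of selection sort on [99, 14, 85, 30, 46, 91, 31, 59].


Initial: [99, 14, 85, 30, 46, 91, 31, 59]
Step 1: min=14 at 1
  Swap: [14, 99, 85, 30, 46, 91, 31, 59]
Step 2: min=30 at 3
  Swap: [14, 30, 85, 99, 46, 91, 31, 59]
Step 3: min=31 at 6
  Swap: [14, 30, 31, 99, 46, 91, 85, 59]

After 3 steps: [14, 30, 31, 99, 46, 91, 85, 59]


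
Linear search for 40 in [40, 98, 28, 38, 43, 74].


i=0: 40==40 found!

Found at 0, 1 comps


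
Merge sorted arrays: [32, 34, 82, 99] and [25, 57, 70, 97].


Take 25 from B
Take 32 from A
Take 34 from A
Take 57 from B
Take 70 from B
Take 82 from A
Take 97 from B

Merged: [25, 32, 34, 57, 70, 82, 97, 99]


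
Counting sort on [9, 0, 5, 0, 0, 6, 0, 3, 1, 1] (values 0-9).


Input: [9, 0, 5, 0, 0, 6, 0, 3, 1, 1]
Counts: [4, 2, 0, 1, 0, 1, 1, 0, 0, 1]

Sorted: [0, 0, 0, 0, 1, 1, 3, 5, 6, 9]


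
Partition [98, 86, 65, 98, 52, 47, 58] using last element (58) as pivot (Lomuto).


Pivot: 58
  52 <= 58: swap -> [52, 86, 65, 98, 98, 47, 58]
  47 <= 58: swap -> [52, 47, 65, 98, 98, 86, 58]
Place pivot at 2: [52, 47, 58, 98, 98, 86, 65]

Partitioned: [52, 47, 58, 98, 98, 86, 65]


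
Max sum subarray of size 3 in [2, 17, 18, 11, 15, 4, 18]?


[0:3]: 37
[1:4]: 46
[2:5]: 44
[3:6]: 30
[4:7]: 37

Max: 46 at [1:4]


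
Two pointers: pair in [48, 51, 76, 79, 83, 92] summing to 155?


lo=0(48)+hi=5(92)=140
lo=1(51)+hi=5(92)=143
lo=2(76)+hi=5(92)=168
lo=2(76)+hi=4(83)=159
lo=2(76)+hi=3(79)=155

Yes: 76+79=155


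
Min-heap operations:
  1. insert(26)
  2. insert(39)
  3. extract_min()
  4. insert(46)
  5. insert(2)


insert(26) -> [26]
insert(39) -> [26, 39]
extract_min()->26, [39]
insert(46) -> [39, 46]
insert(2) -> [2, 46, 39]

Final heap: [2, 46, 39]


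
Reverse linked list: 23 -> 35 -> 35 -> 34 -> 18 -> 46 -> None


Step 1: curr=23, set curr.next=prev(None) | reversed so far: 23
Step 2: curr=35, set curr.next=prev(23) | reversed so far: 35 -> 23
Step 3: curr=35, set curr.next=prev(35) | reversed so far: 35 -> 35 -> 23
Step 4: curr=34, set curr.next=prev(35) | reversed so far: 34 -> 35 -> 35 -> 23
Step 5: curr=18, set curr.next=prev(34) | reversed so far: 18 -> 34 -> 35 -> 35 -> 23
Step 6: curr=46, set curr.next=prev(18) | reversed so far: 46 -> 18 -> 34 -> 35 -> 35 -> 23

46 -> 18 -> 34 -> 35 -> 35 -> 23 -> None


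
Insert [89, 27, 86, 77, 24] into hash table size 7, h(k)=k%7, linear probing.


Insert 89: h=5 -> slot 5
Insert 27: h=6 -> slot 6
Insert 86: h=2 -> slot 2
Insert 77: h=0 -> slot 0
Insert 24: h=3 -> slot 3

Table: [77, None, 86, 24, None, 89, 27]


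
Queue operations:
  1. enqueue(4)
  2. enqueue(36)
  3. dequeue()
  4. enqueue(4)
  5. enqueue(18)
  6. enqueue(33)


enqueue(4) -> [4]
enqueue(36) -> [4, 36]
dequeue()->4, [36]
enqueue(4) -> [36, 4]
enqueue(18) -> [36, 4, 18]
enqueue(33) -> [36, 4, 18, 33]

Final queue: [36, 4, 18, 33]


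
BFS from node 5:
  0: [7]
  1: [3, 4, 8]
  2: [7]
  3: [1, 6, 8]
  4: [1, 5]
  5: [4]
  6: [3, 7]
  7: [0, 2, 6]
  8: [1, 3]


Visit 5, enqueue [4]
Visit 4, enqueue [1]
Visit 1, enqueue [3, 8]
Visit 3, enqueue [6]
Visit 8, enqueue []
Visit 6, enqueue [7]
Visit 7, enqueue [0, 2]
Visit 0, enqueue []
Visit 2, enqueue []

BFS order: [5, 4, 1, 3, 8, 6, 7, 0, 2]


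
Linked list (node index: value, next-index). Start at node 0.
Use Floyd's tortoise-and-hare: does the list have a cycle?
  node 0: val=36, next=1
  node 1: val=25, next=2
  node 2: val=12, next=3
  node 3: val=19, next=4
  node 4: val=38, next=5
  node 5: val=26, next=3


Floyd's tortoise (slow, +1) and hare (fast, +2):
  init: slow=0, fast=0
  step 1: slow=1, fast=2
  step 2: slow=2, fast=4
  step 3: slow=3, fast=3
  slow == fast at node 3: cycle detected

Cycle: yes


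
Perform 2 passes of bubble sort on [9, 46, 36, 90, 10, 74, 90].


Initial: [9, 46, 36, 90, 10, 74, 90]
Pass 1: [9, 36, 46, 10, 74, 90, 90] (3 swaps)
Pass 2: [9, 36, 10, 46, 74, 90, 90] (1 swaps)

After 2 passes: [9, 36, 10, 46, 74, 90, 90]


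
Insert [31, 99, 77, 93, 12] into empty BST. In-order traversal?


Insert 31: root
Insert 99: R from 31
Insert 77: R from 31 -> L from 99
Insert 93: R from 31 -> L from 99 -> R from 77
Insert 12: L from 31

In-order: [12, 31, 77, 93, 99]


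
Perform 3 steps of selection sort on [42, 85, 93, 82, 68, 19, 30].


Initial: [42, 85, 93, 82, 68, 19, 30]
Step 1: min=19 at 5
  Swap: [19, 85, 93, 82, 68, 42, 30]
Step 2: min=30 at 6
  Swap: [19, 30, 93, 82, 68, 42, 85]
Step 3: min=42 at 5
  Swap: [19, 30, 42, 82, 68, 93, 85]

After 3 steps: [19, 30, 42, 82, 68, 93, 85]


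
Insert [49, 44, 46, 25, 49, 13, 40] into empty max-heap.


Insert 49: [49]
Insert 44: [49, 44]
Insert 46: [49, 44, 46]
Insert 25: [49, 44, 46, 25]
Insert 49: [49, 49, 46, 25, 44]
Insert 13: [49, 49, 46, 25, 44, 13]
Insert 40: [49, 49, 46, 25, 44, 13, 40]

Final heap: [49, 49, 46, 25, 44, 13, 40]


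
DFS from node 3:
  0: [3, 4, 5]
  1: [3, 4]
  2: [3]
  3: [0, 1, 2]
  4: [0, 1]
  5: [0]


Visit 3, push [2, 1, 0]
Visit 0, push [5, 4]
Visit 4, push [1]
Visit 1, push []
Visit 5, push []
Visit 2, push []

DFS order: [3, 0, 4, 1, 5, 2]


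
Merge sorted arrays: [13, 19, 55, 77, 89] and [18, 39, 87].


Take 13 from A
Take 18 from B
Take 19 from A
Take 39 from B
Take 55 from A
Take 77 from A
Take 87 from B

Merged: [13, 18, 19, 39, 55, 77, 87, 89]


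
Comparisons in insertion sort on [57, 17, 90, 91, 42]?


Algorithm: insertion sort
Input: [57, 17, 90, 91, 42]
Sorted: [17, 42, 57, 90, 91]

7


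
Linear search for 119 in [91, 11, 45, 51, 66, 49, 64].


i=0: 91!=119
i=1: 11!=119
i=2: 45!=119
i=3: 51!=119
i=4: 66!=119
i=5: 49!=119
i=6: 64!=119

Not found, 7 comps


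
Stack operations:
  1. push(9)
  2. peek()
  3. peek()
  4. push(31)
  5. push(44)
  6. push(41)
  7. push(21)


push(9) -> [9]
peek()->9
peek()->9
push(31) -> [9, 31]
push(44) -> [9, 31, 44]
push(41) -> [9, 31, 44, 41]
push(21) -> [9, 31, 44, 41, 21]

Final stack: [9, 31, 44, 41, 21]


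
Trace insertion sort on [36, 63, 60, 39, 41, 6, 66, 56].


Initial: [36, 63, 60, 39, 41, 6, 66, 56]
Insert 63: [36, 63, 60, 39, 41, 6, 66, 56]
Insert 60: [36, 60, 63, 39, 41, 6, 66, 56]
Insert 39: [36, 39, 60, 63, 41, 6, 66, 56]
Insert 41: [36, 39, 41, 60, 63, 6, 66, 56]
Insert 6: [6, 36, 39, 41, 60, 63, 66, 56]
Insert 66: [6, 36, 39, 41, 60, 63, 66, 56]
Insert 56: [6, 36, 39, 41, 56, 60, 63, 66]

Sorted: [6, 36, 39, 41, 56, 60, 63, 66]


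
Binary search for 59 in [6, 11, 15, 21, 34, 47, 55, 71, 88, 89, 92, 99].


Step 1: lo=0, hi=11, mid=5, val=47
Step 2: lo=6, hi=11, mid=8, val=88
Step 3: lo=6, hi=7, mid=6, val=55
Step 4: lo=7, hi=7, mid=7, val=71

Not found


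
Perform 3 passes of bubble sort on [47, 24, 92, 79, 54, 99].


Initial: [47, 24, 92, 79, 54, 99]
Pass 1: [24, 47, 79, 54, 92, 99] (3 swaps)
Pass 2: [24, 47, 54, 79, 92, 99] (1 swaps)
Pass 3: [24, 47, 54, 79, 92, 99] (0 swaps)

After 3 passes: [24, 47, 54, 79, 92, 99]


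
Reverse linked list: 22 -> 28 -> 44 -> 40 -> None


Step 1: curr=22, set curr.next=prev(None) | reversed so far: 22
Step 2: curr=28, set curr.next=prev(22) | reversed so far: 28 -> 22
Step 3: curr=44, set curr.next=prev(28) | reversed so far: 44 -> 28 -> 22
Step 4: curr=40, set curr.next=prev(44) | reversed so far: 40 -> 44 -> 28 -> 22

40 -> 44 -> 28 -> 22 -> None


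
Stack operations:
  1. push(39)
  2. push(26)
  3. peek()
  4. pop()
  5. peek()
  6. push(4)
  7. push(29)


push(39) -> [39]
push(26) -> [39, 26]
peek()->26
pop()->26, [39]
peek()->39
push(4) -> [39, 4]
push(29) -> [39, 4, 29]

Final stack: [39, 4, 29]


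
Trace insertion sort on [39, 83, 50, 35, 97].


Initial: [39, 83, 50, 35, 97]
Insert 83: [39, 83, 50, 35, 97]
Insert 50: [39, 50, 83, 35, 97]
Insert 35: [35, 39, 50, 83, 97]
Insert 97: [35, 39, 50, 83, 97]

Sorted: [35, 39, 50, 83, 97]


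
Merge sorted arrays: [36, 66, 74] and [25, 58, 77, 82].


Take 25 from B
Take 36 from A
Take 58 from B
Take 66 from A
Take 74 from A

Merged: [25, 36, 58, 66, 74, 77, 82]


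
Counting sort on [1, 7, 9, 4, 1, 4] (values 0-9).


Input: [1, 7, 9, 4, 1, 4]
Counts: [0, 2, 0, 0, 2, 0, 0, 1, 0, 1]

Sorted: [1, 1, 4, 4, 7, 9]


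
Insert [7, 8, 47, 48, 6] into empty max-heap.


Insert 7: [7]
Insert 8: [8, 7]
Insert 47: [47, 7, 8]
Insert 48: [48, 47, 8, 7]
Insert 6: [48, 47, 8, 7, 6]

Final heap: [48, 47, 8, 7, 6]


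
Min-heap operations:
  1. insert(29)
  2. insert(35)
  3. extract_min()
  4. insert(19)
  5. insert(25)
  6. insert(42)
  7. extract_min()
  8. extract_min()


insert(29) -> [29]
insert(35) -> [29, 35]
extract_min()->29, [35]
insert(19) -> [19, 35]
insert(25) -> [19, 35, 25]
insert(42) -> [19, 35, 25, 42]
extract_min()->19, [25, 35, 42]
extract_min()->25, [35, 42]

Final heap: [35, 42]


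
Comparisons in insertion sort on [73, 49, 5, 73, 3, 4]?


Algorithm: insertion sort
Input: [73, 49, 5, 73, 3, 4]
Sorted: [3, 4, 5, 49, 73, 73]

13


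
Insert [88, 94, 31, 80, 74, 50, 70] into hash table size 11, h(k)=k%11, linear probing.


Insert 88: h=0 -> slot 0
Insert 94: h=6 -> slot 6
Insert 31: h=9 -> slot 9
Insert 80: h=3 -> slot 3
Insert 74: h=8 -> slot 8
Insert 50: h=6, 1 probes -> slot 7
Insert 70: h=4 -> slot 4

Table: [88, None, None, 80, 70, None, 94, 50, 74, 31, None]
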